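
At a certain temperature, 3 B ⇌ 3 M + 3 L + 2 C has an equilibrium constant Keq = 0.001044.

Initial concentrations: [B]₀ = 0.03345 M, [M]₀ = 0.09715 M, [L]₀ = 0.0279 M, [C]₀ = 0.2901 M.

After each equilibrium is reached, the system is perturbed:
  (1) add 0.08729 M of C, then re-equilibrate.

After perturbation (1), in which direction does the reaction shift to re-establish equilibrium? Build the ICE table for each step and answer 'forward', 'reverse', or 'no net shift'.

Q₀ = 4.4776e-05 vs Keq = 0.001044 ⇒ Q<K, forward
Step 1:
                  B         M         L         C
  Initial   0.03345   0.09715    0.0279    0.2901
  Change   -0.01336   0.01336   0.01336  0.008904
  Equil     0.02009    0.1105   0.04126     0.299
  solve Keq expr → x = 0.004452; check Q = 0.001044
Then add 0.08729 M of C.
Step 2:
                  B         M         L         C
  Initial   0.02009    0.1105   0.04126    0.3863
  Change   0.002069 -0.002069 -0.002069  -0.00138
  Equil     0.02216    0.1084   0.03919    0.3849
  solve Keq expr → x = -6.8976e-04; check Q = 0.001044

Direction: reverse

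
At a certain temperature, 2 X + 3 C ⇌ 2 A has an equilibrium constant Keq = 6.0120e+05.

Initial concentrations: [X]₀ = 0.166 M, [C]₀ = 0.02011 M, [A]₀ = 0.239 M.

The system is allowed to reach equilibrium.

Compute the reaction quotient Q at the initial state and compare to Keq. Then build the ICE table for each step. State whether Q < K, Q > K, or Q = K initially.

Q₀ = 2.5488e+05 vs Keq = 6.0120e+05 ⇒ Q<K, forward
Step 1:
                    X           C           A
  Initial       0.166     0.02011       0.239
  Change    -0.003118   -0.004678    0.003118
  Equil        0.1629     0.01543      0.2421
  solve Keq expr → x = 0.001559; check Q = 6.0120e+05

Q₀ = 2.5488e+05; Q < K (proceeds forward)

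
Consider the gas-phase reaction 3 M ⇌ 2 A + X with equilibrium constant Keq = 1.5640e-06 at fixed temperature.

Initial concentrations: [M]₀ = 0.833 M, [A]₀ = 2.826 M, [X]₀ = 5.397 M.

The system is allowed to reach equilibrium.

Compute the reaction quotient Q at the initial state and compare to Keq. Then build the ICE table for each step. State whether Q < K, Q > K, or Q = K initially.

Q₀ = 74.57; Q > K (proceeds reverse)

Q₀ = 74.57 vs Keq = 1.5640e-06 ⇒ Q>K, reverse
Step 1:
                   M          A          X
  init         0.833      2.826      5.397
  Δ            4.228     -2.819     -1.409
  eq           5.061   0.007131      3.988
  solve Keq expr → x = -1.409; check Q = 1.5640e-06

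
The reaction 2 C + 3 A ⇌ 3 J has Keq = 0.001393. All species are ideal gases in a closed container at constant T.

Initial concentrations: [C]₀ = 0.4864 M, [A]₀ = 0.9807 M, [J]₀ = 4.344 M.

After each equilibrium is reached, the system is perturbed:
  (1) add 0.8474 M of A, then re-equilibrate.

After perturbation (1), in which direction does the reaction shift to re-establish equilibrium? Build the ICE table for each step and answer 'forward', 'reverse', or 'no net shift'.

Direction: forward

Q₀ = 367.3 vs Keq = 0.001393 ⇒ Q>K, reverse
Step 1:
                    C           A           J
  I            0.4864      0.9807       4.344
  C             2.258       3.388      -3.388
  E             2.745       4.368      0.9564
  solve Keq expr → x = -1.129; check Q = 0.001393
Then add 0.8474 M of A.
Step 2:
                    C           A           J
  I             2.745       5.216      0.9564
  C          -0.08834     -0.1325      0.1325
  E             2.656       5.083       1.089
  solve Keq expr → x = 0.04417; check Q = 0.001393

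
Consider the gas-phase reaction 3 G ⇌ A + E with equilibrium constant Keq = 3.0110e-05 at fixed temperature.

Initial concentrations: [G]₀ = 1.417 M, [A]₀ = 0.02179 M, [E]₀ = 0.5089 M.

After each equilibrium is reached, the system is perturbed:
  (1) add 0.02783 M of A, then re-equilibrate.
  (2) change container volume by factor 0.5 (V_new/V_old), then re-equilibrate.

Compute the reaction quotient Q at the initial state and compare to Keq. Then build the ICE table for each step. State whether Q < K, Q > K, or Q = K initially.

Q₀ = 0.003897; Q > K (proceeds reverse)

Q₀ = 0.003897 vs Keq = 3.0110e-05 ⇒ Q>K, reverse
Step 1:
                   G          A          E
  init         1.417    0.02179     0.5089
  Δ          0.06477   -0.02159   -0.02159
  eq           1.482 2.0102e-04     0.4873
  solve Keq expr → x = -0.02159; check Q = 3.0110e-05
Then add 0.02783 M of A.
Step 2:
                   G          A          E
  init         1.482    0.02803     0.4873
  Δ          0.08334   -0.02778   -0.02778
  eq           1.565 2.5120e-04     0.4595
  solve Keq expr → x = -0.02778; check Q = 3.0110e-05
Then change container volume by factor 0.5 (V_new/V_old).
Step 3:
                   G          A          E
  init          3.13 5.0241e-04     0.9191
  Δ        -0.001501 5.0042e-04 5.0042e-04
  eq           3.129   0.001003     0.9196
  solve Keq expr → x = 5.0042e-04; check Q = 3.0110e-05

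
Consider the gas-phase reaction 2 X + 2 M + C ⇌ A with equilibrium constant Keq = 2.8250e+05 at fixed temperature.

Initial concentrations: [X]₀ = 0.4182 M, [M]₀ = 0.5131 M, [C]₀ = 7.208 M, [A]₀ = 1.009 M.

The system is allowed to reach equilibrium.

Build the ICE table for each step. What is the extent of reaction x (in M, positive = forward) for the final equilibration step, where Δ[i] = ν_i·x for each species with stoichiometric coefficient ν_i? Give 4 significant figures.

x = 0.2053 M

Q₀ = 3.04 vs Keq = 2.8250e+05 ⇒ Q<K, forward
Step 1:
                    X           M           C           A
  Initial      0.4182      0.5131       7.208       1.009
  Change      -0.4106     -0.4106     -0.2053      0.2053
  Equil       0.00764      0.1025       7.003       1.214
  solve Keq expr → x = 0.2053; check Q = 2.8250e+05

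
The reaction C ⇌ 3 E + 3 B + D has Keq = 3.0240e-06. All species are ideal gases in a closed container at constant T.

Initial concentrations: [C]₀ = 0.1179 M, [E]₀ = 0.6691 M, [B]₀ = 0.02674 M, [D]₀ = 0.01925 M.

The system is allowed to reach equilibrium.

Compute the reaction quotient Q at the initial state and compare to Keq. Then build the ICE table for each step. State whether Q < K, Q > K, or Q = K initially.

Q₀ = 9.3513e-07; Q < K (proceeds forward)

Q₀ = 9.3513e-07 vs Keq = 3.0240e-06 ⇒ Q<K, forward
Step 1:
                   C          E          B          D
  I           0.1179     0.6691    0.02674    0.01925
  C        -0.003294   0.009881   0.009881   0.003294
  E           0.1146      0.679    0.03662    0.02254
  solve Keq expr → x = 0.003294; check Q = 3.0240e-06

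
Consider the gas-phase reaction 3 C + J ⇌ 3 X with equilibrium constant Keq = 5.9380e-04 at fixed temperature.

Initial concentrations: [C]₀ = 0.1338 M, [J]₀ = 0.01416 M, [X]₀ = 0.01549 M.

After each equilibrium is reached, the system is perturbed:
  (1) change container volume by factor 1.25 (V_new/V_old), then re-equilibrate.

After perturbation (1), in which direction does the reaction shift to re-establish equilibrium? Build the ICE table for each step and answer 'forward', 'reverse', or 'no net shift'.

Q₀ = 0.1096 vs Keq = 5.9380e-04 ⇒ Q>K, reverse
Step 1:
                  C         J         X
  I          0.1338   0.01416   0.01549
  C         0.01226  0.004086  -0.01226
  E          0.1461   0.01825  0.003232
  solve Keq expr → x = -0.004086; check Q = 5.9380e-04
Then change container volume by factor 1.25 (V_new/V_old).
Step 2:
                  C         J         X
  I          0.1168    0.0146  0.002586
  C       1.7841e-04 5.9471e-05 -1.7841e-04
  E           0.117   0.01466  0.002407
  solve Keq expr → x = -5.9471e-05; check Q = 5.9380e-04

Direction: reverse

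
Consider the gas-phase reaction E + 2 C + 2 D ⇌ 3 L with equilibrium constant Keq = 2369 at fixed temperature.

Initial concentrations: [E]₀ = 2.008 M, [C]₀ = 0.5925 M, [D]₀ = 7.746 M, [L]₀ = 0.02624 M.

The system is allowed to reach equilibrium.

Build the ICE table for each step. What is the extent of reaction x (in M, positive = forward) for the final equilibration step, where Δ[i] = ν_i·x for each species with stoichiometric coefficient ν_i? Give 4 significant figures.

Q₀ = 4.2717e-07 vs Keq = 2369 ⇒ Q<K, forward
Step 1:
                    E           C           D           L
  Initial       2.008      0.5925       7.746     0.02624
  Change      -0.2953     -0.5906     -0.5906      0.8859
  Equil         1.713    0.001911       7.155      0.9121
  solve Keq expr → x = 0.2953; check Q = 2369

x = 0.2953 M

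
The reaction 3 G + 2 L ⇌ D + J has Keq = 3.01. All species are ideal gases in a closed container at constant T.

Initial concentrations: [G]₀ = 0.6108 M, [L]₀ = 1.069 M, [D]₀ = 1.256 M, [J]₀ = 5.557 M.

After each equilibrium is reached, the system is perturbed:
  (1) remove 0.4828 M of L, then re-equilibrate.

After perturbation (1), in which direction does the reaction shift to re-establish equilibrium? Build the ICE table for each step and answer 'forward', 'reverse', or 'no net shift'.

Direction: reverse

Q₀ = 26.8 vs Keq = 3.01 ⇒ Q>K, reverse
Step 1:
                   G          L          D          J
  I           0.6108      1.069      1.256      5.557
  C           0.4218     0.2812    -0.1406    -0.1406
  E            1.033       1.35      1.115      5.416
  solve Keq expr → x = -0.1406; check Q = 3.01
Then remove 0.4828 M of L.
Step 2:
                   G          L          D          J
  I            1.033     0.8674      1.115      5.416
  C           0.1985     0.1324   -0.06618   -0.06618
  E            1.231     0.9997      1.049       5.35
  solve Keq expr → x = -0.06618; check Q = 3.01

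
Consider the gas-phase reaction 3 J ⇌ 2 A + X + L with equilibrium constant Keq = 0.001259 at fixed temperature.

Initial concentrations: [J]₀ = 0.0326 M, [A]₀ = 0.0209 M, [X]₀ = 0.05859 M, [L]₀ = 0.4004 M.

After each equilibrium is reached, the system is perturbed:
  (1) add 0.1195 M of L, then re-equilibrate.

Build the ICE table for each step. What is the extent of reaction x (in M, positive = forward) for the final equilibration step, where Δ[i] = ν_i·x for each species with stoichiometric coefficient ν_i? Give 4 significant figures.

Q₀ = 0.2958 vs Keq = 0.001259 ⇒ Q>K, reverse
Step 1:
                    J           A           X           L
  init         0.0326      0.0209     0.05859      0.4004
  Δ           0.02596    -0.01731   -0.008653   -0.008653
  eq          0.05856    0.003595     0.04994      0.3917
  solve Keq expr → x = -0.008653; check Q = 0.001259
Then add 0.1195 M of L.
Step 2:
                    J           A           X           L
  init        0.05856    0.003595     0.04994      0.5112
  Δ        5.9015e-04 -3.9343e-04 -1.9672e-04 -1.9672e-04
  eq          0.05915    0.003201     0.04974      0.5111
  solve Keq expr → x = -1.9672e-04; check Q = 0.001259

x = -1.9672e-04 M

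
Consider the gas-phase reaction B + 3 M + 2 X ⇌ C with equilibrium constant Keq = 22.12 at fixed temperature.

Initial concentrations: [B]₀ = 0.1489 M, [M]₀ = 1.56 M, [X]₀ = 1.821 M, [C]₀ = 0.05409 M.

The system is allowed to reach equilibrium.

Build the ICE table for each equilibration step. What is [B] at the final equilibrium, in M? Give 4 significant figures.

Q₀ = 0.02886 vs Keq = 22.12 ⇒ Q<K, forward
Step 1:
                  B         M         X         C
  init       0.1489      1.56     1.821   0.05409
  Δ         -0.1462   -0.4385   -0.2923    0.1462
  eq       0.002746     1.122     1.529    0.2002
  solve Keq expr → x = 0.1462; check Q = 22.12

[B]_eq = 0.002746 M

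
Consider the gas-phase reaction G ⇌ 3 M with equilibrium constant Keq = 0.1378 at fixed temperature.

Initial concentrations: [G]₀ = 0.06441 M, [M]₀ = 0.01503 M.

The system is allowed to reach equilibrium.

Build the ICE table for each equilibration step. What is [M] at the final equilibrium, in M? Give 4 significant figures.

Q₀ = 5.2714e-05 vs Keq = 0.1378 ⇒ Q<K, forward
Step 1:
                    G           M
  init        0.06441     0.01503
  Δ          -0.04288      0.1287
  eq          0.02153      0.1437
  solve Keq expr → x = 0.04288; check Q = 0.1378

[M]_eq = 0.1437 M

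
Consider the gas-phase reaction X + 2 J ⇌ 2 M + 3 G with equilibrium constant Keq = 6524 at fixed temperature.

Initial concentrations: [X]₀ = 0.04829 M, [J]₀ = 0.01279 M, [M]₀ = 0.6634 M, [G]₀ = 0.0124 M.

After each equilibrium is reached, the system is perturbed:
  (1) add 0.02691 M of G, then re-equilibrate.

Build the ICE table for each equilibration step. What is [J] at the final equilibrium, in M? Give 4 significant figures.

Q₀ = 0.1062 vs Keq = 6524 ⇒ Q<K, forward
Step 1:
                  X         J         M         G
  init      0.04829   0.01279    0.6634    0.0124
  Δ       -0.006282  -0.01256   0.01256   0.01885
  eq        0.04201 2.2553e-04     0.676   0.03125
  solve Keq expr → x = 0.006282; check Q = 6524
Then add 0.02691 M of G.
Step 2:
                  X         J         M         G
  init      0.04201 2.2553e-04     0.676   0.05816
  Δ       1.6912e-04 3.3824e-04 -3.3824e-04 -5.0736e-04
  eq        0.04218 5.6377e-04    0.6756   0.05765
  solve Keq expr → x = -1.6912e-04; check Q = 6524

[J]_eq = 5.6377e-04 M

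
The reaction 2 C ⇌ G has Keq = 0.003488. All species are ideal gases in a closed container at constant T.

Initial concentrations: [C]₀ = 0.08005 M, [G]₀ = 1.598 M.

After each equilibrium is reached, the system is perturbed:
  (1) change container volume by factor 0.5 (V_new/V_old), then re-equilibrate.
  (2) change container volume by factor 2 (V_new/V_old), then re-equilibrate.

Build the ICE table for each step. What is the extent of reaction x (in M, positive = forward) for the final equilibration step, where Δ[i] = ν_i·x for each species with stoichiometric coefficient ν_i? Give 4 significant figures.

Q₀ = 249.4 vs Keq = 0.003488 ⇒ Q>K, reverse
Step 1:
                    C           G
  I           0.08005       1.598
  C             3.124      -1.562
  E             3.204     0.03582
  solve Keq expr → x = -1.562; check Q = 0.003488
Then change container volume by factor 0.5 (V_new/V_old).
Step 2:
                    C           G
  I             6.409     0.07163
  C           -0.1316     0.06581
  E             6.277      0.1374
  solve Keq expr → x = 0.06581; check Q = 0.003488
Then change container volume by factor 2 (V_new/V_old).
Step 3:
                    C           G
  I             3.139     0.06872
  C           0.06581     -0.0329
  E             3.204     0.03582
  solve Keq expr → x = -0.0329; check Q = 0.003488

x = -0.0329 M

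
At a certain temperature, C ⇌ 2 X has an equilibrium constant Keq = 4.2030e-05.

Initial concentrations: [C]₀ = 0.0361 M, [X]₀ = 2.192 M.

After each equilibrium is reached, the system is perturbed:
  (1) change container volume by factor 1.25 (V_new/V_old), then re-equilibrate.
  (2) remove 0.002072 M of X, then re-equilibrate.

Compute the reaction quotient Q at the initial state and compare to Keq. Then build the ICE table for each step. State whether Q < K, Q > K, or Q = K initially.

Q₀ = 133.1; Q > K (proceeds reverse)

Q₀ = 133.1 vs Keq = 4.2030e-05 ⇒ Q>K, reverse
Step 1:
                  C         X
  init       0.0361     2.192
  Δ           1.093    -2.185
  eq          1.129  0.006887
  solve Keq expr → x = -1.093; check Q = 4.2030e-05
Then change container volume by factor 1.25 (V_new/V_old).
Step 2:
                  C         X
  init       0.9029   0.00551
  Δ       -3.2463e-04 6.4926e-04
  eq         0.9026  0.006159
  solve Keq expr → x = 3.2463e-04; check Q = 4.2030e-05
Then remove 0.002072 M of X.
Step 3:
                  C         X
  init       0.9026  0.004087
  Δ       -0.001034  0.002068
  eq         0.9016  0.006156
  solve Keq expr → x = 0.001034; check Q = 4.2030e-05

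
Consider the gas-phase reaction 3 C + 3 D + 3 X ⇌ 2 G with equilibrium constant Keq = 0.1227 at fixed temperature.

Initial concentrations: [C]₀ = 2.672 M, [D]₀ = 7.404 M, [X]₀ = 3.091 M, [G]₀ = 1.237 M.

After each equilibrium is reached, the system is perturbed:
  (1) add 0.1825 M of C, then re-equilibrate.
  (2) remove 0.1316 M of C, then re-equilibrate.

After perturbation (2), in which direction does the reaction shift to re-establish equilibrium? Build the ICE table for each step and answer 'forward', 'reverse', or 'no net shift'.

Direction: reverse

Q₀ = 6.6917e-06 vs Keq = 0.1227 ⇒ Q<K, forward
Step 1:
                   C          D          X          G
  I            2.672      7.404      3.091      1.237
  C           -2.017     -2.017     -2.017      1.345
  E           0.6548      5.387      1.074      2.582
  solve Keq expr → x = 0.6724; check Q = 0.1227
Then add 0.1825 M of C.
Step 2:
                   C          D          X          G
  I           0.8373      5.387      1.074      2.582
  C         -0.09458   -0.09458   -0.09458    0.06305
  E           0.7427      5.292     0.9792      2.645
  solve Keq expr → x = 0.03153; check Q = 0.1227
Then remove 0.1316 M of C.
Step 3:
                   C          D          X          G
  I           0.6111      5.292     0.9792      2.645
  C          0.06731    0.06731    0.06731   -0.04488
  E           0.6784       5.36      1.047        2.6
  solve Keq expr → x = -0.02244; check Q = 0.1227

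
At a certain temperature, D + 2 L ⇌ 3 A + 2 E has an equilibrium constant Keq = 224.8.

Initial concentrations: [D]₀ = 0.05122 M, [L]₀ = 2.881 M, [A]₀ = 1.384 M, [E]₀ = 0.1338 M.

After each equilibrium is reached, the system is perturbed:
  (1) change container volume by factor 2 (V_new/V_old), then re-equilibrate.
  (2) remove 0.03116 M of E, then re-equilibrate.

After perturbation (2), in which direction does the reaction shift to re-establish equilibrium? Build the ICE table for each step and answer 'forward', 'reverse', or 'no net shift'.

Direction: forward

Q₀ = 0.1116 vs Keq = 224.8 ⇒ Q<K, forward
Step 1:
                   D          L          A          E
  Initial    0.05122      2.881      1.384     0.1338
  Change     -0.0511    -0.1022     0.1533     0.1022
  Equil   1.1658e-04      2.779      1.537      0.236
  solve Keq expr → x = 0.0511; check Q = 224.8
Then change container volume by factor 2 (V_new/V_old).
Step 2:
                   D          L          A          E
  Initial 5.8290e-05      1.389     0.7687      0.118
  Change  -4.3687e-05 -8.7373e-05 1.3106e-04 8.7373e-05
  Equil   1.4603e-05      1.389     0.7688     0.1181
  solve Keq expr → x = 4.3687e-05; check Q = 224.8
Then remove 0.03116 M of E.
Step 3:
                   D          L          A          E
  Initial 1.4603e-05      1.389     0.7688    0.08693
  Change  -6.6867e-06 -1.3373e-05 2.0060e-05 1.3373e-05
  Equil   7.9167e-06      1.389     0.7688    0.08694
  solve Keq expr → x = 6.6867e-06; check Q = 224.8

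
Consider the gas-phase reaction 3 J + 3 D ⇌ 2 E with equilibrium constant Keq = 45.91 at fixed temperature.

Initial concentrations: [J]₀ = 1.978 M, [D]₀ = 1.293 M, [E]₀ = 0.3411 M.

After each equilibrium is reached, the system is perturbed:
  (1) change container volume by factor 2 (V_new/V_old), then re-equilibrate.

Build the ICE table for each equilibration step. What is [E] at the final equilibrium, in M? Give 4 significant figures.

Q₀ = 0.006955 vs Keq = 45.91 ⇒ Q<K, forward
Step 1:
                    J           D           E
  Initial       1.978       1.293      0.3411
  Change       -1.004      -1.004      0.6695
  Equil        0.9738      0.2888       1.011
  solve Keq expr → x = 0.3347; check Q = 45.91
Then change container volume by factor 2 (V_new/V_old).
Step 2:
                    J           D           E
  Initial      0.4869      0.1444      0.5053
  Change       0.1176      0.1176    -0.07837
  Equil        0.6045       0.262      0.4269
  solve Keq expr → x = -0.03918; check Q = 45.91

[E]_eq = 0.4269 M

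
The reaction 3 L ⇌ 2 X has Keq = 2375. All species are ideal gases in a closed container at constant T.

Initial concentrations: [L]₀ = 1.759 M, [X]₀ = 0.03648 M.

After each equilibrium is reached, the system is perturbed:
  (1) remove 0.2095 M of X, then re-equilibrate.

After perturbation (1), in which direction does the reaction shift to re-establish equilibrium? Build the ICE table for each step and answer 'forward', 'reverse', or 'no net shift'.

Direction: forward

Q₀ = 2.4452e-04 vs Keq = 2375 ⇒ Q<K, forward
Step 1:
                  L         X
  Initial     1.759   0.03648
  Change     -1.677     1.118
  Equil     0.08247     1.154
  solve Keq expr → x = 0.5588; check Q = 2375
Then remove 0.2095 M of X.
Step 2:
                  L         X
  Initial   0.08247    0.9447
  Change  -0.009971  0.006647
  Equil      0.0725    0.9513
  solve Keq expr → x = 0.003324; check Q = 2375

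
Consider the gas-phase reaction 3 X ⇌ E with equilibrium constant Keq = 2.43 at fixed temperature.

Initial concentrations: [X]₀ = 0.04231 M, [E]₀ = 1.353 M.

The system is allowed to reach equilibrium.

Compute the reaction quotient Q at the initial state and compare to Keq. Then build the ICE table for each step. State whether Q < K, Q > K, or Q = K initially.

Q₀ = 1.7864e+04; Q > K (proceeds reverse)

Q₀ = 1.7864e+04 vs Keq = 2.43 ⇒ Q>K, reverse
Step 1:
                    X           E
  init        0.04231       1.353
  Δ            0.7279     -0.2426
  eq           0.7702        1.11
  solve Keq expr → x = -0.2426; check Q = 2.43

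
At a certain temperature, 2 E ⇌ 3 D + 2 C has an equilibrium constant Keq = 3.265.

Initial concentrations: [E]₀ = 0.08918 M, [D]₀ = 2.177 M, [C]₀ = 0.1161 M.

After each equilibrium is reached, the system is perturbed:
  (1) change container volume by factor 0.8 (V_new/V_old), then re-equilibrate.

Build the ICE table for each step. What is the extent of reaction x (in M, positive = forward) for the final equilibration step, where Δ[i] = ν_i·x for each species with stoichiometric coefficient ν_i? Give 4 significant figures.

x = -0.009088 M

Q₀ = 17.49 vs Keq = 3.265 ⇒ Q>K, reverse
Step 1:
                   E          D          C
  I          0.08918      2.177     0.1161
  C          0.04019   -0.06029   -0.04019
  E           0.1294      2.117    0.07591
  solve Keq expr → x = -0.0201; check Q = 3.265
Then change container volume by factor 0.8 (V_new/V_old).
Step 2:
                   E          D          C
  I           0.1617      2.646    0.09489
  C          0.01818   -0.02727   -0.01818
  E           0.1799      2.619    0.07671
  solve Keq expr → x = -0.009088; check Q = 3.265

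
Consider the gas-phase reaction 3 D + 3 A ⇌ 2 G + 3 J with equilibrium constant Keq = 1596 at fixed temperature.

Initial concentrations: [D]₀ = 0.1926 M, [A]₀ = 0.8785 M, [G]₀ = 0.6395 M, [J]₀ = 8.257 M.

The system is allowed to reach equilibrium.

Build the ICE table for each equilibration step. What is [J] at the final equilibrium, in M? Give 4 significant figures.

[J]_eq = 8.049 M

Q₀ = 4.7528e+04 vs Keq = 1596 ⇒ Q>K, reverse
Step 1:
                  D         A         G         J
  I          0.1926    0.8785    0.6395     8.257
  C          0.2075    0.2075   -0.1384   -0.2075
  E          0.4001     1.086    0.5011     8.049
  solve Keq expr → x = -0.06918; check Q = 1596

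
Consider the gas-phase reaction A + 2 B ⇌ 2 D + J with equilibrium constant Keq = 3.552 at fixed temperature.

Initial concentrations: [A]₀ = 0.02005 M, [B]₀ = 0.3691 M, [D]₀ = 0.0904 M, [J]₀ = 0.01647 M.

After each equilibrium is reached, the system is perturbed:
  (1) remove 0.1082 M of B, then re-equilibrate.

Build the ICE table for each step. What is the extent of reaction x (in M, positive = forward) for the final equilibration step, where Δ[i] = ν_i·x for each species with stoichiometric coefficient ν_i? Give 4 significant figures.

Q₀ = 0.04928 vs Keq = 3.552 ⇒ Q<K, forward
Step 1:
                    A           B           D           J
  I           0.02005      0.3691      0.0904     0.01647
  C          -0.01859    -0.03718     0.03718     0.01859
  E          0.001458      0.3319      0.1276     0.03506
  solve Keq expr → x = 0.01859; check Q = 3.552
Then remove 0.1082 M of B.
Step 2:
                    A           B           D           J
  I          0.001458      0.2237      0.1276     0.03506
  C          0.001414    0.002828   -0.002828   -0.001414
  E          0.002873      0.2265      0.1248     0.03365
  solve Keq expr → x = -0.001414; check Q = 3.552

x = -0.001414 M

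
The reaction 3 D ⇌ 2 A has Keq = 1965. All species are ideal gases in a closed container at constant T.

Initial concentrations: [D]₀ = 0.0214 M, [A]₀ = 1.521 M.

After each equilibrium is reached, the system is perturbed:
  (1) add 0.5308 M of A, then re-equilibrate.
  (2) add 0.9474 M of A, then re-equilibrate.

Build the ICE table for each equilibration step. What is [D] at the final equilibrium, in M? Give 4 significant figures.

[D]_eq = 0.1625 M

Q₀ = 2.3606e+05 vs Keq = 1965 ⇒ Q>K, reverse
Step 1:
                   D          A
  init        0.0214      1.521
  Δ          0.08166   -0.05444
  eq          0.1031      1.467
  solve Keq expr → x = -0.02722; check Q = 1965
Then add 0.5308 M of A.
Step 2:
                   D          A
  init        0.1031      1.997
  Δ          0.02292   -0.01528
  eq           0.126      1.982
  solve Keq expr → x = -0.00764; check Q = 1965
Then add 0.9474 M of A.
Step 3:
                   D          A
  init         0.126      2.929
  Δ          0.03657   -0.02438
  eq          0.1625      2.905
  solve Keq expr → x = -0.01219; check Q = 1965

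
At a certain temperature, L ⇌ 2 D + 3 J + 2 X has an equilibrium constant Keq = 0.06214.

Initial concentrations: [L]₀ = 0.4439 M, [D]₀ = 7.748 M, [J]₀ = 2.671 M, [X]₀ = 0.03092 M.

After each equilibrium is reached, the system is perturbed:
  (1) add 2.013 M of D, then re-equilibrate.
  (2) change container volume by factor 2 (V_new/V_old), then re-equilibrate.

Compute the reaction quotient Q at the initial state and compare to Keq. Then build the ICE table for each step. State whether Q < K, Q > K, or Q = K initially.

Q₀ = 2.464 vs Keq = 0.06214 ⇒ Q>K, reverse
Step 1:
                    L           D           J           X
  Initial      0.4439       7.748       2.671     0.03092
  Change      0.01291    -0.02581    -0.03872    -0.02581
  Equil        0.4568       7.722       2.632    0.005109
  solve Keq expr → x = -0.01291; check Q = 0.06214
Then add 2.013 M of D.
Step 2:
                    L           D           J           X
  Initial      0.4568       9.735       2.632    0.005109
  Change   5.2498e-04    -0.00105   -0.001575    -0.00105
  Equil        0.4573       9.734       2.631    0.004059
  solve Keq expr → x = -5.2498e-04; check Q = 0.06214
Then change container volume by factor 2 (V_new/V_old).
Step 3:
                    L           D           J           X
  Initial      0.2287       4.867       1.315    0.002029
  Change    -0.006778     0.01356     0.02033     0.01356
  Equil        0.2219       4.881       1.336     0.01559
  solve Keq expr → x = 0.006778; check Q = 0.06214

Q₀ = 2.464; Q > K (proceeds reverse)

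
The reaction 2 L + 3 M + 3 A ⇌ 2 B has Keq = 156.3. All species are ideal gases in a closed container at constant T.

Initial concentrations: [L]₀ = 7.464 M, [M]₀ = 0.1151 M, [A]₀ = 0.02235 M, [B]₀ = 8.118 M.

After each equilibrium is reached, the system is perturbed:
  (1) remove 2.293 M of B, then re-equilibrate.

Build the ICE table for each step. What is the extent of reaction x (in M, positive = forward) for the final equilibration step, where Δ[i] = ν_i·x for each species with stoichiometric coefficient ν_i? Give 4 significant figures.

x = 0.01518 M

Q₀ = 6.9486e+07 vs Keq = 156.3 ⇒ Q>K, reverse
Step 1:
                  L         M         A         B
  Initial     7.464    0.1151   0.02235     8.118
  Change     0.2451    0.3676    0.3676   -0.2451
  Equil       7.709    0.4827      0.39     7.873
  solve Keq expr → x = -0.1225; check Q = 156.3
Then remove 2.293 M of B.
Step 2:
                  L         M         A         B
  Initial     7.709    0.4827      0.39      5.58
  Change   -0.03036  -0.04554  -0.04554   0.03036
  Equil       7.679    0.4372    0.3445      5.61
  solve Keq expr → x = 0.01518; check Q = 156.3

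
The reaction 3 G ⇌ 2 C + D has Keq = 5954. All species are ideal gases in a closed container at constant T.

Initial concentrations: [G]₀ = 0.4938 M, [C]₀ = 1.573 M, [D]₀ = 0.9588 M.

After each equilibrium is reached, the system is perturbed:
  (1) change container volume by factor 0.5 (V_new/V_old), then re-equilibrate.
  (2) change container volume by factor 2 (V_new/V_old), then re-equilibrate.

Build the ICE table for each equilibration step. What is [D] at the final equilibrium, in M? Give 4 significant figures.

Q₀ = 19.7 vs Keq = 5954 ⇒ Q<K, forward
Step 1:
                    G           C           D
  Initial      0.4938       1.573      0.9588
  Change      -0.4083      0.2722      0.1361
  Equil       0.08555       1.845       1.095
  solve Keq expr → x = 0.1361; check Q = 5954
Then change container volume by factor 0.5 (V_new/V_old).
Step 2:
                    G           C           D
  Initial      0.1711        3.69        2.19
  Change            0           0           0
  Equil        0.1711        3.69        2.19
  solve Keq expr → x = 0; check Q = 5954
Then change container volume by factor 2 (V_new/V_old).
Step 3:
                    G           C           D
  Initial     0.08555       1.845       1.095
  Change            0           0           0
  Equil       0.08555       1.845       1.095
  solve Keq expr → x = 0; check Q = 5954

[D]_eq = 1.095 M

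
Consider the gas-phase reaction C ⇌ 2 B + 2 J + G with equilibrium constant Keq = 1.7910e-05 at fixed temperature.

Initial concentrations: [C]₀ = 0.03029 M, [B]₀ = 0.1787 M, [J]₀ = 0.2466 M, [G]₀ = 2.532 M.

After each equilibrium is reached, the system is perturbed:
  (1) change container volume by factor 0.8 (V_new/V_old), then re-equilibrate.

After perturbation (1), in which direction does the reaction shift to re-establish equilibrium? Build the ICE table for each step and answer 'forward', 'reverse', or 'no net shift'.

Direction: reverse

Q₀ = 0.1623 vs Keq = 1.7910e-05 ⇒ Q>K, reverse
Step 1:
                  C         B         J         G
  init      0.03029    0.1787    0.2466     2.532
  Δ          0.0836   -0.1672   -0.1672   -0.0836
  eq         0.1139    0.0115    0.0794     2.448
  solve Keq expr → x = -0.0836; check Q = 1.7910e-05
Then change container volume by factor 0.8 (V_new/V_old).
Step 2:
                  C         B         J         G
  init       0.1424   0.01437   0.09925      3.06
  Δ         0.00232  -0.00464  -0.00464  -0.00232
  eq         0.1447   0.00973   0.09461     3.058
  solve Keq expr → x = -0.00232; check Q = 1.7910e-05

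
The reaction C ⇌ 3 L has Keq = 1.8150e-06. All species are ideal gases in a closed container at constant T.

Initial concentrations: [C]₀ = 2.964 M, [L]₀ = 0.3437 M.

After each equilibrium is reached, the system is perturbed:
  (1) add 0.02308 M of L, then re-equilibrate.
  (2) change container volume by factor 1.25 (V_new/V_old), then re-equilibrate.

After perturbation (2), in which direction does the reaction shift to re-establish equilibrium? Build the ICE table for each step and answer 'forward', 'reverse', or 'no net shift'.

Direction: forward

Q₀ = 0.0137 vs Keq = 1.8150e-06 ⇒ Q>K, reverse
Step 1:
                   C          L
  I            2.964     0.3437
  C           0.1087     -0.326
  E            3.073    0.01773
  solve Keq expr → x = -0.1087; check Q = 1.8150e-06
Then add 0.02308 M of L.
Step 2:
                   C          L
  I            3.073    0.04081
  C         0.007688   -0.02307
  E             3.08    0.01775
  solve Keq expr → x = -0.007688; check Q = 1.8150e-06
Then change container volume by factor 1.25 (V_new/V_old).
Step 3:
                   C          L
  I            2.464     0.0142
  C       -7.5858e-04   0.002276
  E            2.464    0.01647
  solve Keq expr → x = 7.5858e-04; check Q = 1.8150e-06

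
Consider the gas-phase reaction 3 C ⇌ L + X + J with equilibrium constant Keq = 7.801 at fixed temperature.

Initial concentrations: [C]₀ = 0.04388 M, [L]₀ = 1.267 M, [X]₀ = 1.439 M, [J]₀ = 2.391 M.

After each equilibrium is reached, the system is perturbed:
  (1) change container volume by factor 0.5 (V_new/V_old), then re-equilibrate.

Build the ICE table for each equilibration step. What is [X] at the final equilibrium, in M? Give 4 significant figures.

[X]_eq = 2.436 M

Q₀ = 5.1596e+04 vs Keq = 7.801 ⇒ Q>K, reverse
Step 1:
                    C           L           X           J
  Initial     0.04388       1.267       1.439       2.391
  Change       0.6637     -0.2212     -0.2212     -0.2212
  Equil        0.7075       1.046       1.218        2.17
  solve Keq expr → x = -0.2212; check Q = 7.801
Then change container volume by factor 0.5 (V_new/V_old).
Step 2:
                    C           L           X           J
  Initial       1.415       2.092       2.436        4.34
  Change            0           0           0           0
  Equil         1.415       2.092       2.436        4.34
  solve Keq expr → x = 0; check Q = 7.801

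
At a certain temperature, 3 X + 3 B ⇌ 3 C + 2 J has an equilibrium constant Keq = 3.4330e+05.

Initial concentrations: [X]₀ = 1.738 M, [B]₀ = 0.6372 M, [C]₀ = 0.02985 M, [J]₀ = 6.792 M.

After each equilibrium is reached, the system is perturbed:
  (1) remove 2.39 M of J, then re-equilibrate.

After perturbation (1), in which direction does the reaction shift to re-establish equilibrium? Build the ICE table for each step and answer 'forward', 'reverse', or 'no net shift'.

Q₀ = 9.0334e-04 vs Keq = 3.4330e+05 ⇒ Q<K, forward
Step 1:
                    X           B           C           J
  init          1.738      0.6372     0.02985       6.792
  Δ           -0.6072     -0.6072      0.6072      0.4048
  eq            1.131     0.02999      0.6371       7.197
  solve Keq expr → x = 0.2024; check Q = 3.4330e+05
Then remove 2.39 M of J.
Step 2:
                    X           B           C           J
  init          1.131     0.02999      0.6371       4.807
  Δ         -0.006683   -0.006683    0.006683    0.004455
  eq            1.124     0.02331      0.6437       4.811
  solve Keq expr → x = 0.002228; check Q = 3.4330e+05

Direction: forward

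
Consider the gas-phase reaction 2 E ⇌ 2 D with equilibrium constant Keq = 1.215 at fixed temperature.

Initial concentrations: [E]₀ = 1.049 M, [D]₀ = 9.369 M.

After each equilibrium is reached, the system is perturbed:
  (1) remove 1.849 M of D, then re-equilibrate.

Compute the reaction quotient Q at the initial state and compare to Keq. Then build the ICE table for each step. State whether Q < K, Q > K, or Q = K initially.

Q₀ = 79.77; Q > K (proceeds reverse)

Q₀ = 79.77 vs Keq = 1.215 ⇒ Q>K, reverse
Step 1:
                   E          D
  I            1.049      9.369
  C            3.907     -3.907
  E            4.956      5.462
  solve Keq expr → x = -1.953; check Q = 1.215
Then remove 1.849 M of D.
Step 2:
                   E          D
  I            4.956      3.613
  C          -0.8795     0.8795
  E            4.076      4.493
  solve Keq expr → x = 0.4398; check Q = 1.215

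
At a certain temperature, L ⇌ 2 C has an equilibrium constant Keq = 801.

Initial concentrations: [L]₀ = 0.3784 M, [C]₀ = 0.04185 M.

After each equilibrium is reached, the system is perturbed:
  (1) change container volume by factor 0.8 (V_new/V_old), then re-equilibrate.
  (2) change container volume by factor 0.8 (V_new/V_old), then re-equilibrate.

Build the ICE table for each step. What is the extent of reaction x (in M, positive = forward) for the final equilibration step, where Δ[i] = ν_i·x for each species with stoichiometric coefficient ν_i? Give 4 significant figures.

x = -3.8451e-04 M

Q₀ = 0.004628 vs Keq = 801 ⇒ Q<K, forward
Step 1:
                   L          C
  init        0.3784    0.04185
  Δ          -0.3776     0.7552
  eq      7.9315e-04     0.7971
  solve Keq expr → x = 0.3776; check Q = 801
Then change container volume by factor 0.8 (V_new/V_old).
Step 2:
                   L          C
  init    9.9143e-04     0.9963
  Δ       2.4663e-04 -4.9326e-04
  eq        0.001238     0.9958
  solve Keq expr → x = -2.4663e-04; check Q = 801
Then change container volume by factor 0.8 (V_new/V_old).
Step 3:
                   L          C
  init      0.001548      1.245
  Δ       3.8451e-04 -7.6901e-04
  eq        0.001932      1.244
  solve Keq expr → x = -3.8451e-04; check Q = 801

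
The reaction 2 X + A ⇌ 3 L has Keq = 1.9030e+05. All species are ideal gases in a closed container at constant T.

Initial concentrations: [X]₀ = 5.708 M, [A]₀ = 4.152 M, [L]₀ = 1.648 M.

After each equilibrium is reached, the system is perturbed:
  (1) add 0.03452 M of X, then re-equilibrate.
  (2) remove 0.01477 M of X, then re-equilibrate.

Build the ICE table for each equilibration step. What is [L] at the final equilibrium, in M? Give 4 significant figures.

Q₀ = 0.03309 vs Keq = 1.9030e+05 ⇒ Q<K, forward
Step 1:
                   X          A          L
  I            5.708      4.152      1.648
  C           -5.644     -2.822      8.466
  E          0.06394       1.33      10.11
  solve Keq expr → x = 2.822; check Q = 1.9030e+05
Then add 0.03452 M of X.
Step 2:
                   X          A          L
  I          0.09846       1.33      10.11
  C         -0.03363   -0.01681    0.05044
  E          0.06483      1.313      10.16
  solve Keq expr → x = 0.01681; check Q = 1.9030e+05
Then remove 0.01477 M of X.
Step 3:
                   X          A          L
  I          0.05006      1.313      10.16
  C          0.01439   0.007194   -0.02158
  E          0.06444       1.32      10.14
  solve Keq expr → x = -0.007194; check Q = 1.9030e+05

[L]_eq = 10.14 M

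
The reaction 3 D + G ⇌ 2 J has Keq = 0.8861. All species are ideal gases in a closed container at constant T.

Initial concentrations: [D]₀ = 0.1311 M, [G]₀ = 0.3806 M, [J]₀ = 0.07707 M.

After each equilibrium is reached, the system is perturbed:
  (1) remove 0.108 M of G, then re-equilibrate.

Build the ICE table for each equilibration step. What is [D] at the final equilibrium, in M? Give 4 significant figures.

Q₀ = 6.926 vs Keq = 0.8861 ⇒ Q>K, reverse
Step 1:
                   D          G          J
  Initial     0.1311     0.3806    0.07707
  Change     0.04813    0.01604   -0.03209
  Equil       0.1792     0.3966    0.04498
  solve Keq expr → x = -0.01604; check Q = 0.8861
Then remove 0.108 M of G.
Step 2:
                   D          G          J
  Initial     0.1792     0.2886    0.04498
  Change    0.006518   0.002173  -0.004345
  Equil       0.1857     0.2908    0.04064
  solve Keq expr → x = -0.002173; check Q = 0.8861

[D]_eq = 0.1857 M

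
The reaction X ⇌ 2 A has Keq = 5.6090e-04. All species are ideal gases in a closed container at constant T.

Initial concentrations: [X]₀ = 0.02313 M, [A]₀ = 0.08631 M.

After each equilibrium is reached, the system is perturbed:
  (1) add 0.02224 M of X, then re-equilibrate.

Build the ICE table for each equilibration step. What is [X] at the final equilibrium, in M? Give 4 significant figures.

Q₀ = 0.3221 vs Keq = 5.6090e-04 ⇒ Q>K, reverse
Step 1:
                    X           A
  Initial     0.02313     0.08631
  Change      0.04018    -0.08035
  Equil       0.06331    0.005959
  solve Keq expr → x = -0.04018; check Q = 5.6090e-04
Then add 0.02224 M of X.
Step 2:
                    X           A
  Initial     0.08555    0.005959
  Change  -4.7442e-04  9.4884e-04
  Equil       0.08507    0.006908
  solve Keq expr → x = 4.7442e-04; check Q = 5.6090e-04

[X]_eq = 0.08507 M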